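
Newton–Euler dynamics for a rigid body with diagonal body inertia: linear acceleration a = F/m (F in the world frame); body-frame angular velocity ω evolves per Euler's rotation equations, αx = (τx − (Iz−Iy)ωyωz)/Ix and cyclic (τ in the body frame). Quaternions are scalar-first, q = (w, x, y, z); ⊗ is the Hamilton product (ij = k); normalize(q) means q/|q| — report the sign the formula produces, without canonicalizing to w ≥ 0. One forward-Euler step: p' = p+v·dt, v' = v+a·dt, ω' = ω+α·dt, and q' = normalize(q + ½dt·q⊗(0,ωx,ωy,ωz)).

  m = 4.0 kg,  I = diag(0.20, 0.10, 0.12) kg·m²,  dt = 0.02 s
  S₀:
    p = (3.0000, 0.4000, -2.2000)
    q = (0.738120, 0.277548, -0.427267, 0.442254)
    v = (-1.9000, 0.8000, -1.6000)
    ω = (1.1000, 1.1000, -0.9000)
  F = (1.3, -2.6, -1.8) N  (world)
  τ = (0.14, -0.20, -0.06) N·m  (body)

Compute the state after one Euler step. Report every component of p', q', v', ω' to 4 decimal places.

precession coupling ω×(Iω) = (-0.0198, -0.0792, -0.1210)
α = I⁻¹(τ − ω×Iω) = (0.7990, -1.2080, 0.5083)
ω' = ω + α·dt = (1.1160, 1.0758, -0.8898)
Hamilton product q⊗(0,ω) = (0.5627195, 0.7099929, 1.5482046, 0.1109885)
q + ½dt·q⊗(0,ω), renormalized = (0.7436, 0.2846, -0.4117, 0.4433)
p' = p + v·dt = (2.9620, 0.4160, -2.2320)
new velocity v' = (-1.8935, 0.7870, -1.6090)

p' = (2.9620, 0.4160, -2.2320)
q' = (0.7436, 0.2846, -0.4117, 0.4433)
v' = (-1.8935, 0.7870, -1.6090)
ω' = (1.1160, 1.0758, -0.8898)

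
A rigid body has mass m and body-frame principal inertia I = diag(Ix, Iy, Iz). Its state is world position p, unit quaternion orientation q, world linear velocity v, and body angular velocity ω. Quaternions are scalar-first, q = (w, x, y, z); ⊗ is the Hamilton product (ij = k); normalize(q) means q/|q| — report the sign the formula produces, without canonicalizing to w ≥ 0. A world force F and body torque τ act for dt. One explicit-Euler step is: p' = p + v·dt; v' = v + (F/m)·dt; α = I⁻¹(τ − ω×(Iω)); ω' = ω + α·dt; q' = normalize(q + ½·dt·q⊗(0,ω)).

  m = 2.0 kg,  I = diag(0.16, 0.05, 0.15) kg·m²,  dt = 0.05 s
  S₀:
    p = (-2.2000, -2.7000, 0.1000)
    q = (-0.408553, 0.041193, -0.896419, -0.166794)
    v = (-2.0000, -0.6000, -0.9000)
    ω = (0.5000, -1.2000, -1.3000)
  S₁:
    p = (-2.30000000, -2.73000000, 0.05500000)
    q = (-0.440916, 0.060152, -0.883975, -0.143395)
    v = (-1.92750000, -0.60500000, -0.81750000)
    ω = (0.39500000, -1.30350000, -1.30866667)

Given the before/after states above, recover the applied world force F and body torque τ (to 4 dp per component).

F = (2.9000, -0.2000, 3.3000)
τ = (-0.1800, -0.1100, 0.0400)

rate change Δω = (-0.10500000, -0.10350000, -0.00866667)
gyro term ω₀×Iω₀ = (0.1560, -0.0065, 0.0660)
τ = I·(Δω/dt) + ω₀×(Iω₀) = (-0.1800, -0.1100, 0.0400)
Δv = v₁−v₀ = (0.07250000, -0.00500000, 0.08250000)
F = m·Δv/dt = (2.9000, -0.2000, 3.3000)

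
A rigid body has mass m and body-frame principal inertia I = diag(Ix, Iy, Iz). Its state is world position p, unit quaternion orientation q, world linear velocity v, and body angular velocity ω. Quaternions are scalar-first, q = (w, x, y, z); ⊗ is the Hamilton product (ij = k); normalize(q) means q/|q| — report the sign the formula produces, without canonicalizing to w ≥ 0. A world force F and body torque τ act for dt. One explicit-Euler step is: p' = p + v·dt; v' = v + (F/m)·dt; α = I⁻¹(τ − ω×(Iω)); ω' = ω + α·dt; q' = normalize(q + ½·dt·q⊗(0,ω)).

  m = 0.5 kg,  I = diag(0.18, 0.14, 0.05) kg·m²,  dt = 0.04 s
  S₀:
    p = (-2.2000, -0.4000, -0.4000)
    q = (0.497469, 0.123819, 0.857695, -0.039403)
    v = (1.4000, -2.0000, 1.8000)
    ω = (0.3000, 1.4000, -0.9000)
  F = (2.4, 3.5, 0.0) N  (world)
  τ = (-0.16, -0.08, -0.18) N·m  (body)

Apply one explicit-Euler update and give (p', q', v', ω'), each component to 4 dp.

p' = (-2.1440, -0.4800, -0.3280)
q' = (0.4717, 0.1124, 0.8731, -0.0500)
v' = (1.5920, -1.7200, 1.8000)
ω' = (0.2392, 1.3872, -1.0306)

ω×(Iω) gyroscopic = (0.1134, -0.0351, -0.0168)
angular accel α = (-1.5189, -0.3207, -3.2640)
ω + α·dt = (0.2392, 1.3872, -1.0306)
2q̇ = q⊗(0,ω) = (-1.2733814, -0.5675206, 0.7960728, -0.5316840)
q' = normalize(q + ½dt·q⊗(0,ω)) = (0.4717, 0.1124, 0.8731, -0.0500)
p + v·dt = (-2.1440, -0.4800, -0.3280)
new velocity v' = (1.5920, -1.7200, 1.8000)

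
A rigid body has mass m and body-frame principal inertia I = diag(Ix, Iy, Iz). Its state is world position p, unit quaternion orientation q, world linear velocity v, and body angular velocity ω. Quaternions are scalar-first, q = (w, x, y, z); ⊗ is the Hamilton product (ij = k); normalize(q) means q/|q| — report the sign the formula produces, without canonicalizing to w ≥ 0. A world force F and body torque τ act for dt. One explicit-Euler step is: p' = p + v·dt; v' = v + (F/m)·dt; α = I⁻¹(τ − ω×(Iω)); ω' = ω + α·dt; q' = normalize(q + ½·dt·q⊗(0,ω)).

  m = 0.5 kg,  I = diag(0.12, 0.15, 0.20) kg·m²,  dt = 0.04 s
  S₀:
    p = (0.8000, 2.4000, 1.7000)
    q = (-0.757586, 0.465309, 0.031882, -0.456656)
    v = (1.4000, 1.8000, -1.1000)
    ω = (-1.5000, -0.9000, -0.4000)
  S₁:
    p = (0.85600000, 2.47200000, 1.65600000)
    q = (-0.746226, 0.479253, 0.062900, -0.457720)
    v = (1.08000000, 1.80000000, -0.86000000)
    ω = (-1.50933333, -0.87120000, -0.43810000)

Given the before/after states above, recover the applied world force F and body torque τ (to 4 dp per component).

F = (-4.0000, 0.0000, 3.0000)
τ = (-0.0100, 0.0600, -0.1500)

velocity change Δv = (-0.32000000, 0.00000000, 0.24000000)
F = m·Δv/dt = (-4.0000, 0.0000, 3.0000)
Δω = ω₁−ω₀ = (-0.00933333, 0.02880000, -0.03810000)
ω₀×(Iω₀) = (0.0180, -0.0480, 0.0405)
τ = I·(Δω/dt) + ω₀×(Iω₀) = (-0.0100, 0.0600, -0.1500)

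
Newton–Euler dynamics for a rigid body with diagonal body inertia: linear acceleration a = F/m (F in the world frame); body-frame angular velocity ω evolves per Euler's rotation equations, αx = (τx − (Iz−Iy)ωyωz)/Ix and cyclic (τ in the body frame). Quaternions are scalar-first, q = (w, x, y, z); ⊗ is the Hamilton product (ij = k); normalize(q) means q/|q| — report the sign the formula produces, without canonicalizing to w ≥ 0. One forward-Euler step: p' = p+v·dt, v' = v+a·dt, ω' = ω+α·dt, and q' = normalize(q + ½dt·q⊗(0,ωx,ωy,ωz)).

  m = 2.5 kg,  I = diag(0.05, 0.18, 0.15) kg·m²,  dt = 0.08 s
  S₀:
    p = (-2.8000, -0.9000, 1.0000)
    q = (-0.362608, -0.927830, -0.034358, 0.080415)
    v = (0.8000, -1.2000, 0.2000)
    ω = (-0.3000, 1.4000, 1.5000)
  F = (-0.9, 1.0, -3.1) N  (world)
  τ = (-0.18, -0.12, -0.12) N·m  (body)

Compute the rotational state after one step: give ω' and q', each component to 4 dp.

ω×(Iω) gyroscopic = (-0.0630, 0.0450, -0.0546)
angular accel α = (-2.3400, -0.9167, -0.4360)
ω' = ω + α·dt = (-0.4872, 1.3267, 1.4651)
Hamilton product q⊗(0,ω) = (-0.3508703, -0.0553356, 0.8599693, -1.8531814)
q' = normalize(q + ½dt·q⊗(0,ω)) = (-0.3754, -0.9269, 0.0000, 0.0063)

ω' = (-0.4872, 1.3267, 1.4651)
q' = (-0.3754, -0.9269, 0.0000, 0.0063)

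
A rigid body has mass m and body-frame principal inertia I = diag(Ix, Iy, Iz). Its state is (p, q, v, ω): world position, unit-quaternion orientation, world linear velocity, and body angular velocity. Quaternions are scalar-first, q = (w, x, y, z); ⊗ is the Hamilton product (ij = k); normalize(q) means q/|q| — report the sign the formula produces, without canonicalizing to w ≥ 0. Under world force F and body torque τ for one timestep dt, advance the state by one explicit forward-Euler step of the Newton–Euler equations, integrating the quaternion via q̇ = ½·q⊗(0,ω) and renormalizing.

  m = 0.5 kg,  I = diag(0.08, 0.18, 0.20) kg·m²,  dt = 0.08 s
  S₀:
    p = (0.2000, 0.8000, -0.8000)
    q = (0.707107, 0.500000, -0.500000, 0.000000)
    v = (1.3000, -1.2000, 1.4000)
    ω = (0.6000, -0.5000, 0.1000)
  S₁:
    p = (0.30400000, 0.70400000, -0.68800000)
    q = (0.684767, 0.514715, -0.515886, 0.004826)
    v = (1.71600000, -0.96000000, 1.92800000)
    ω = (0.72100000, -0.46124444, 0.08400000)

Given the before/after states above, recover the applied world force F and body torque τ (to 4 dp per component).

ω₁ − ω₀ = (0.12100000, 0.03875556, -0.01600000)
ω₀×(Iω₀) = (-0.0010, -0.0072, -0.0300)
I·α + gyro = (0.1200, 0.0800, -0.0700)
Δv = v₁−v₀ = (0.41600000, 0.24000000, 0.52800000)
m·(v₁−v₀)/dt = (2.6000, 1.5000, 3.3000)

F = (2.6000, 1.5000, 3.3000)
τ = (0.1200, 0.0800, -0.0700)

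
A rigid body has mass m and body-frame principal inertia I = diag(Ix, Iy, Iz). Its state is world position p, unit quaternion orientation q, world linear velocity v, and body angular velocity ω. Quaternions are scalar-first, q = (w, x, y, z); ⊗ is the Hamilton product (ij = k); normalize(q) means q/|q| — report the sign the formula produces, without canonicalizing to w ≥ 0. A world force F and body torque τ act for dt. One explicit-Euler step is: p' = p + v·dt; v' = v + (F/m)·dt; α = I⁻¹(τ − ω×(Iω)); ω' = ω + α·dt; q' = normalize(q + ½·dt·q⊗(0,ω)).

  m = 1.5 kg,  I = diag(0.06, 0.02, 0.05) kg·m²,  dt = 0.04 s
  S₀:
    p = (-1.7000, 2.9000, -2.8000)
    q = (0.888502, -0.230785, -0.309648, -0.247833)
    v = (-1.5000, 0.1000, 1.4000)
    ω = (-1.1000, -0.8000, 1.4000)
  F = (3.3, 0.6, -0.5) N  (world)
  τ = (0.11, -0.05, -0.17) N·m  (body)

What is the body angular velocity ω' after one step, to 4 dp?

gyro term ω×Iω = (-0.0336, -0.0154, -0.0352)
(τ − ω×Iω)/I = (2.3933, -1.7300, -2.6960)
new body rate ω' = (-1.0043, -0.8692, 1.2922)

ω' = (-1.0043, -0.8692, 1.2922)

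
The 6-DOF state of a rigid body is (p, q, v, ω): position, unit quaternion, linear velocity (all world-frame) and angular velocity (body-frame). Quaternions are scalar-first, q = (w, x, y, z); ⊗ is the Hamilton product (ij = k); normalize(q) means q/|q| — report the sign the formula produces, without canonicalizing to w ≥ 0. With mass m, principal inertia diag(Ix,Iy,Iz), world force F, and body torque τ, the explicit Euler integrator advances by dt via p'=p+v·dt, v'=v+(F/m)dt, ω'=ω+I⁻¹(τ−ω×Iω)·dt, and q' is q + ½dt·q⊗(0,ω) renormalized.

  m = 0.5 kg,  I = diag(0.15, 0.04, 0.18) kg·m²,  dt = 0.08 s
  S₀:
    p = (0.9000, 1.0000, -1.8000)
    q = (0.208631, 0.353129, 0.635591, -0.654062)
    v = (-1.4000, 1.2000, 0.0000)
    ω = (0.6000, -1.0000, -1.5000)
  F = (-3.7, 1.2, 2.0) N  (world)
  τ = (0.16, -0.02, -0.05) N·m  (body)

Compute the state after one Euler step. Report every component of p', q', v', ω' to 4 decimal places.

ω×(Iω) gyroscopic = (0.2100, 0.0270, 0.0660)
(τ − ω×Iω)/I = (-0.3333, -1.1750, -0.6444)
ω + α·dt = (0.5733, -1.0940, -1.5516)
q⊗(0,ω) = (-0.5573794, -1.4822699, -0.0713747, -1.0474301)
q + ½dt·q⊗(0,ω), renormalized = (0.1858, 0.2930, 0.6309, -0.6940)
new position p' = (0.7880, 1.0960, -1.8000)
new velocity v' = (-1.9920, 1.3920, 0.3200)

p' = (0.7880, 1.0960, -1.8000)
q' = (0.1858, 0.2930, 0.6309, -0.6940)
v' = (-1.9920, 1.3920, 0.3200)
ω' = (0.5733, -1.0940, -1.5516)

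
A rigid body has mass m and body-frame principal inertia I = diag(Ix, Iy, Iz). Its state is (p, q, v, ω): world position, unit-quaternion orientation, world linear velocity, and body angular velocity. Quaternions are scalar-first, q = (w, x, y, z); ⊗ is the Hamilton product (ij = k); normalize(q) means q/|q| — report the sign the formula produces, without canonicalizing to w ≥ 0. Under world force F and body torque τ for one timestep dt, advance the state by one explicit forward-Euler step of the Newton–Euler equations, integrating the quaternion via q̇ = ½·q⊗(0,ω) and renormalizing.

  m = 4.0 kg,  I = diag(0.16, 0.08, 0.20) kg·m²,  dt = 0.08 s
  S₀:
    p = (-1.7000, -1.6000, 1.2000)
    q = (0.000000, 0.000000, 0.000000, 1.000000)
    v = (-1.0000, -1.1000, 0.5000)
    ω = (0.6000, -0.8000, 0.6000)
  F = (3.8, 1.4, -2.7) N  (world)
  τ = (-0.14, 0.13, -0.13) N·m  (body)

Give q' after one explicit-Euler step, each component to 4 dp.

q' = (-0.0240, 0.0320, 0.0240, 0.9989)

Hamilton product q⊗(0,ω) = (-0.6000000, 0.8000000, 0.6000000, 0.0000000)
updated quaternion q' = (-0.0240, 0.0320, 0.0240, 0.9989)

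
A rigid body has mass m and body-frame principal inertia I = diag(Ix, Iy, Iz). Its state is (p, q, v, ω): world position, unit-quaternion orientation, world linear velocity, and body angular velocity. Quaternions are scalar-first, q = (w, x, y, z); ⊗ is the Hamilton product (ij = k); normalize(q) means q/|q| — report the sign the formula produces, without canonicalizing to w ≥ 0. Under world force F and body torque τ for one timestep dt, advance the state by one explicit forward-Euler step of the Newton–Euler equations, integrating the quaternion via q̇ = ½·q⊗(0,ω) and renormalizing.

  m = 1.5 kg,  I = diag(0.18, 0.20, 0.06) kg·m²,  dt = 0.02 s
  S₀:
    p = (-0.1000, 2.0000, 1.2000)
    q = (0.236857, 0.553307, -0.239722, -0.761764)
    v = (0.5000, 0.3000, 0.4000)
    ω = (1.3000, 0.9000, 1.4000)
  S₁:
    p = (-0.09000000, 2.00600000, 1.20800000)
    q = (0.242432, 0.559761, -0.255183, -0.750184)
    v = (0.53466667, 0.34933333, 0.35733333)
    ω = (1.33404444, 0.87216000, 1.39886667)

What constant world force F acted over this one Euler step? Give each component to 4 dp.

velocity change Δv = (0.03466667, 0.04933333, -0.04266667)
applied force F = (2.6000, 3.7000, -3.2000)

F = (2.6000, 3.7000, -3.2000)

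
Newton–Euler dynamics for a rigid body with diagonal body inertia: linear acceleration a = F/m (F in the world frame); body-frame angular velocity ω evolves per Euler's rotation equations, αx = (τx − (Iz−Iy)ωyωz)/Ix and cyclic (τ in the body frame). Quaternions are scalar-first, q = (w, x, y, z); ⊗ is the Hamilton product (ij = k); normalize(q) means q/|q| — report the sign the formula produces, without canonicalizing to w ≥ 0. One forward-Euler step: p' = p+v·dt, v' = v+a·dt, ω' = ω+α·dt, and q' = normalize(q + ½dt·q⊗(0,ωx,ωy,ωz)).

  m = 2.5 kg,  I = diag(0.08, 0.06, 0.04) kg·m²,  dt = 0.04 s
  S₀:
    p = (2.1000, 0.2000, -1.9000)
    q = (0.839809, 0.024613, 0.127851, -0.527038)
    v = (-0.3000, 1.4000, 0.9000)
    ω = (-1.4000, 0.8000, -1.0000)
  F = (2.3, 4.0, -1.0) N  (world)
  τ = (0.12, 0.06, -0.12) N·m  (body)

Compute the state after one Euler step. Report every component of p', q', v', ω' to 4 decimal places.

p' = (2.0880, 0.2560, -1.8640)
q' = (0.8273, 0.0070, 0.1564, -0.5395)
v' = (-0.2632, 1.4640, 0.8840)
ω' = (-1.3480, 0.8027, -1.1424)

(τ − ω×Iω)/I = (1.3000, 0.0667, -3.5600)
ω' = ω + α·dt = (-1.3480, 0.8027, -1.1424)
2q̇ = q⊗(0,ω) = (-0.5948606, -0.8819532, 1.4343134, -0.6411272)
q' = normalize(q + ½dt·q⊗(0,ω)) = (0.8273, 0.0070, 0.1564, -0.5395)
linear accel F/m = (0.9200, 1.6000, -0.4000)
new position p' = (2.0880, 0.2560, -1.8640)
new velocity v' = (-0.2632, 1.4640, 0.8840)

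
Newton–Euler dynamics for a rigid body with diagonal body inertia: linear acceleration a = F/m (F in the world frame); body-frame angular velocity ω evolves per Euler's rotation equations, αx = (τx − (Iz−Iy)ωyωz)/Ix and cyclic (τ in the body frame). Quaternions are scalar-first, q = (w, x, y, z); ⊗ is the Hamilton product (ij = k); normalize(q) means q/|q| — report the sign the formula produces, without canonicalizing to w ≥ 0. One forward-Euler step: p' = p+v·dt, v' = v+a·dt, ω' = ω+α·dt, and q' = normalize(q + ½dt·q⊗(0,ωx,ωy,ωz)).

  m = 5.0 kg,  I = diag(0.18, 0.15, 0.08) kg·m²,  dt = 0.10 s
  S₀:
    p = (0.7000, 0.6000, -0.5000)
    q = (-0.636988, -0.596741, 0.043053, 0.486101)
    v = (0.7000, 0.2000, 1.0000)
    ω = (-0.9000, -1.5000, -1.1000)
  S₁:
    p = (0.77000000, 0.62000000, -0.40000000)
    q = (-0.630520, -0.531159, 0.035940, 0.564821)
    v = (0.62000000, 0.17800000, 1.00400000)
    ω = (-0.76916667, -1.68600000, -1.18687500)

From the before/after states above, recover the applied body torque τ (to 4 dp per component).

Δω = ω₁−ω₀ = (0.13083333, -0.18600000, -0.08687500)
precession coupling = (-0.1155, 0.0990, -0.0405)
applied torque τ = (0.1200, -0.1800, -0.1100)

τ = (0.1200, -0.1800, -0.1100)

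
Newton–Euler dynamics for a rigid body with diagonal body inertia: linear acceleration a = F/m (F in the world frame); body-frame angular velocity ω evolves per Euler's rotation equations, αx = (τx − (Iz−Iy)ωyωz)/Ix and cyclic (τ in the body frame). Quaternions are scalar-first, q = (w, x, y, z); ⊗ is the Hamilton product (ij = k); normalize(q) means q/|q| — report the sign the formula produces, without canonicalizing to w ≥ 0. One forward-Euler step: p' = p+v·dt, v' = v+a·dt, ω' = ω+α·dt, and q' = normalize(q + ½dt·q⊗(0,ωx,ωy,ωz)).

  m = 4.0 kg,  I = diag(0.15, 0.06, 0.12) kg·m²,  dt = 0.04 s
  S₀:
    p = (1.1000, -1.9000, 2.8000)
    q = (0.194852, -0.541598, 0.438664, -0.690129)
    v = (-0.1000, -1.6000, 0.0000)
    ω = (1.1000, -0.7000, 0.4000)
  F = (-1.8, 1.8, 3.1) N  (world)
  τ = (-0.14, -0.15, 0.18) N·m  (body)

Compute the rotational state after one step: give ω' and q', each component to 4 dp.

precession coupling ω×(Iω) = (-0.0168, 0.0132, 0.0693)
(τ − ω×Iω)/I = (-0.8213, -2.7200, 0.9225)
new body rate ω' = (1.0671, -0.8088, 0.4369)
2q̇ = q⊗(0,ω) = (1.1788742, -0.0932875, -0.6788991, -0.0254710)
q + ½dt·q⊗(0,ω), renormalized = (0.2183, -0.5433, 0.4249, -0.6904)

ω' = (1.0671, -0.8088, 0.4369)
q' = (0.2183, -0.5433, 0.4249, -0.6904)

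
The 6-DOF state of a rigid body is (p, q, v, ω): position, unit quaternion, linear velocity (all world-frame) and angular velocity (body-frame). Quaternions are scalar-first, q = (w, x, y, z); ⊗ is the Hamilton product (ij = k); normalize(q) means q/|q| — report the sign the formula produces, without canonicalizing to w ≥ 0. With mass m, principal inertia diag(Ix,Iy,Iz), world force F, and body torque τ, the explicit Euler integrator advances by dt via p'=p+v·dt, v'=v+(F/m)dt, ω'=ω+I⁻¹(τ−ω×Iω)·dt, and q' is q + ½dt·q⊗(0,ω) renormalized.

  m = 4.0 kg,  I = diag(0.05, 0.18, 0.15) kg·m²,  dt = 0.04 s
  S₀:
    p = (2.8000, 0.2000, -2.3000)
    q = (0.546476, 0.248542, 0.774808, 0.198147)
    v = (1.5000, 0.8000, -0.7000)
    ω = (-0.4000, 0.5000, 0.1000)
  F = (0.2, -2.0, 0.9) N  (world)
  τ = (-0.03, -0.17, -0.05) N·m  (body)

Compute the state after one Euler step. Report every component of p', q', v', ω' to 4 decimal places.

p' = (2.8600, 0.2320, -2.3280)
q' = (0.5403, 0.2437, 0.7781, 0.2079)
v' = (1.5020, 0.7800, -0.6910)
ω' = (-0.4228, 0.4613, 0.0936)

p + v·dt = (2.8600, 0.2320, -2.3280)
v' = v + a·dt = (1.5020, 0.7800, -0.6910)
angular accel α = (-0.5700, -0.9667, -0.1600)
ω' = ω + α·dt = (-0.4228, 0.4613, 0.0936)
2q̇ = q⊗(0,ω) = (-0.3078019, -0.2401831, 0.1691250, 0.4888418)
q + ½dt·q⊗(0,ω), renormalized = (0.5403, 0.2437, 0.7781, 0.2079)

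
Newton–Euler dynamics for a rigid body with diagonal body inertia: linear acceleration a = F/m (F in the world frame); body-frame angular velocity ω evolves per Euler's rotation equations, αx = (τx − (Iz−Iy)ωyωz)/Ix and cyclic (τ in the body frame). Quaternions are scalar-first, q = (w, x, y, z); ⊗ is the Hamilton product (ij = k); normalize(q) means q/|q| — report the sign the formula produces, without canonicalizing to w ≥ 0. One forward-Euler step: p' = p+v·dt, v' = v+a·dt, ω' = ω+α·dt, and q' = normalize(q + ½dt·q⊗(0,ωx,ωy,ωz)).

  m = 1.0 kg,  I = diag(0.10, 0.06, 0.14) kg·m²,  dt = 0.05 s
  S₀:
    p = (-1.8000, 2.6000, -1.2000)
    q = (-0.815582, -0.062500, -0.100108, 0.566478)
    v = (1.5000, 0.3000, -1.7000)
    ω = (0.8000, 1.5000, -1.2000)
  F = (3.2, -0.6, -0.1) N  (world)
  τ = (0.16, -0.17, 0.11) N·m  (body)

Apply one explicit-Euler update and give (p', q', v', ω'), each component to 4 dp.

p' = (-1.7250, 2.6150, -1.2850)
q' = (-0.7925, -0.0969, -0.1211, 0.5898)
v' = (1.6600, 0.2700, -1.7050)
ω' = (0.9520, 1.3263, -1.1436)

precession coupling ω×(Iω) = (-0.1440, 0.0384, -0.0480)
(τ − ω×Iω)/I = (3.0400, -3.4733, 1.1286)
ω + α·dt = (0.9520, 1.3263, -1.1436)
2q̇ = q⊗(0,ω) = (0.8799356, -1.3820530, -0.8451906, 0.9650348)
updated quaternion q' = (-0.7925, -0.0969, -0.1211, 0.5898)
a = F/m = (3.2000, -0.6000, -0.1000)
p + v·dt = (-1.7250, 2.6150, -1.2850)
v' = v + a·dt = (1.6600, 0.2700, -1.7050)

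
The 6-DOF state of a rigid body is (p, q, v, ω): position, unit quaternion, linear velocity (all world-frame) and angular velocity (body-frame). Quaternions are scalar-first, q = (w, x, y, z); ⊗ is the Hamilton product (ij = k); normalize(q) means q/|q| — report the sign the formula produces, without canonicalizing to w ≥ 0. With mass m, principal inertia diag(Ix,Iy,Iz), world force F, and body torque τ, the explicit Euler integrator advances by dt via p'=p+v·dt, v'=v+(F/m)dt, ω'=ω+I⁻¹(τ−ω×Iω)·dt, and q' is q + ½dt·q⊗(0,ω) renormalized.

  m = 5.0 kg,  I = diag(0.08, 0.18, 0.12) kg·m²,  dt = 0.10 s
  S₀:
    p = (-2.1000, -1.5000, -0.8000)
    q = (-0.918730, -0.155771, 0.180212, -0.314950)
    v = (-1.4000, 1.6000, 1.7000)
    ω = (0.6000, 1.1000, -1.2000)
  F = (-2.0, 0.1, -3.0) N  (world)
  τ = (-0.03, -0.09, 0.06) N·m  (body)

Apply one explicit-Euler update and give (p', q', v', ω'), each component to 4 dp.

ω×(Iω) gyroscopic = (0.0792, 0.0288, 0.0660)
α = I⁻¹(τ − ω×Iω) = (-1.3650, -0.6600, -0.0500)
ω + α·dt = (0.4635, 1.0340, -1.2050)
Hamilton product q⊗(0,ω) = (-0.4827106, -0.4210474, -1.3864982, 0.8230007)
updated quaternion q' = (-0.9393, -0.1762, 0.1105, -0.2728)
a = (-0.4000, 0.0200, -0.6000)
p + v·dt = (-2.2400, -1.3400, -0.6300)
v + (F/m)dt = (-1.4400, 1.6020, 1.6400)

p' = (-2.2400, -1.3400, -0.6300)
q' = (-0.9393, -0.1762, 0.1105, -0.2728)
v' = (-1.4400, 1.6020, 1.6400)
ω' = (0.4635, 1.0340, -1.2050)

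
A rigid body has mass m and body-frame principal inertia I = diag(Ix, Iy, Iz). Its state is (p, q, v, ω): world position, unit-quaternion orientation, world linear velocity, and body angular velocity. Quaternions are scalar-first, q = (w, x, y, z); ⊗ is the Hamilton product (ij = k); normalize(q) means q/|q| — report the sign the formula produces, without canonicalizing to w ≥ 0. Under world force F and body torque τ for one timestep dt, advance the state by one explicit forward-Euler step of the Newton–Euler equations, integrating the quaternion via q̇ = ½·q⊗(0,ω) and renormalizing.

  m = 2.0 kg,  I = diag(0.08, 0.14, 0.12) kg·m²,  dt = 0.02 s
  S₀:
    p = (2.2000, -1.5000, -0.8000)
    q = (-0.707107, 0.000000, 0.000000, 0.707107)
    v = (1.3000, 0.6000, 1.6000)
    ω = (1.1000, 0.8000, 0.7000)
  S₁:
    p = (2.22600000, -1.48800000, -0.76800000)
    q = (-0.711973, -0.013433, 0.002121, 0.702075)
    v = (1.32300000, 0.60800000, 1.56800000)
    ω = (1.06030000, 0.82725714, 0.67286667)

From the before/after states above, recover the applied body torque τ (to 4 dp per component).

ω₁ − ω₀ = (-0.03970000, 0.02725714, -0.02713333)
I·α + gyro = (-0.1700, 0.1600, -0.1100)

τ = (-0.1700, 0.1600, -0.1100)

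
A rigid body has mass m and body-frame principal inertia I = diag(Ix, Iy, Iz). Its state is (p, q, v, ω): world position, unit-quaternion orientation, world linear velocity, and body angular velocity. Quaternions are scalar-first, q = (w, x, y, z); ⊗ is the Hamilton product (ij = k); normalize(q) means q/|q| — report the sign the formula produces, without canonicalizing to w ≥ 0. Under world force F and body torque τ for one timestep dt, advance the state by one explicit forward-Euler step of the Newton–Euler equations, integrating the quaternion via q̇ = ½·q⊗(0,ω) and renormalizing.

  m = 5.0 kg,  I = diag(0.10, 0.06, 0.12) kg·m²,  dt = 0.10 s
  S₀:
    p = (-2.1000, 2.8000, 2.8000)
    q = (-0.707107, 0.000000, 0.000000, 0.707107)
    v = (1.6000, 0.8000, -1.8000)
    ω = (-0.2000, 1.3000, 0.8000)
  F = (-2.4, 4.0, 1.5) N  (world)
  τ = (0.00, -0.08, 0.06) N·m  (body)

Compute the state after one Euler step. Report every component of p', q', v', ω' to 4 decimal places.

p' = (-1.9400, 2.8800, 2.6200)
q' = (-0.7332, -0.0388, -0.0529, 0.6768)
v' = (1.5520, 0.8800, -1.7700)
ω' = (-0.2624, 1.1613, 0.8413)

a = F/m = (-0.4800, 0.8000, 0.3000)
p' = p + v·dt = (-1.9400, 2.8800, 2.6200)
v + (F/m)dt = (1.5520, 0.8800, -1.7700)
precession coupling ω×(Iω) = (0.0624, 0.0032, 0.0104)
α = I⁻¹(τ − ω×Iω) = (-0.6240, -1.3867, 0.4133)
ω' = ω + α·dt = (-0.2624, 1.1613, 0.8413)
q⊗(0,ω) = (-0.5656856, -0.7778177, -1.0606605, -0.5656856)
q + ½dt·q⊗(0,ω), renormalized = (-0.7332, -0.0388, -0.0529, 0.6768)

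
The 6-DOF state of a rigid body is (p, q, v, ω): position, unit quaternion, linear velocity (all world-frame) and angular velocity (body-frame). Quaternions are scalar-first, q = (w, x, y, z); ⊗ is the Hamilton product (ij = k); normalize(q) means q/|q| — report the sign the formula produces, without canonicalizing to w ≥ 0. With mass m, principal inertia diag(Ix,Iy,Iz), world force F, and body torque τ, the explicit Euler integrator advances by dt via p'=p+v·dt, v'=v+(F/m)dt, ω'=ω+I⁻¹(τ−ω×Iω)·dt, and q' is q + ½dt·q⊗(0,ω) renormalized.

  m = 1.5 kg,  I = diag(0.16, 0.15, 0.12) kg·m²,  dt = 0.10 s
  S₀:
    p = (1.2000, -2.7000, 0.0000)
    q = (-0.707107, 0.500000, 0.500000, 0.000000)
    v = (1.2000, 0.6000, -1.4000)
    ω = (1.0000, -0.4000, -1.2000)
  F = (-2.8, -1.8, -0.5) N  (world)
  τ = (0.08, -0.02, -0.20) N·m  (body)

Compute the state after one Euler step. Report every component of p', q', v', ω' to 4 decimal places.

angular accel α = (0.5900, 0.1867, -1.7000)
ω' = ω + α·dt = (1.0590, -0.3813, -1.3700)
q⊗(0,ω) = (-0.3000000, -1.3071070, 0.8828428, 0.1485284)
q + ½dt·q⊗(0,ω), renormalized = (-0.7198, 0.4332, 0.5424, 0.0074)
a = (-1.8667, -1.2000, -0.3333)
p + v·dt = (1.3200, -2.6400, -0.1400)
v' = v + a·dt = (1.0133, 0.4800, -1.4333)

p' = (1.3200, -2.6400, -0.1400)
q' = (-0.7198, 0.4332, 0.5424, 0.0074)
v' = (1.0133, 0.4800, -1.4333)
ω' = (1.0590, -0.3813, -1.3700)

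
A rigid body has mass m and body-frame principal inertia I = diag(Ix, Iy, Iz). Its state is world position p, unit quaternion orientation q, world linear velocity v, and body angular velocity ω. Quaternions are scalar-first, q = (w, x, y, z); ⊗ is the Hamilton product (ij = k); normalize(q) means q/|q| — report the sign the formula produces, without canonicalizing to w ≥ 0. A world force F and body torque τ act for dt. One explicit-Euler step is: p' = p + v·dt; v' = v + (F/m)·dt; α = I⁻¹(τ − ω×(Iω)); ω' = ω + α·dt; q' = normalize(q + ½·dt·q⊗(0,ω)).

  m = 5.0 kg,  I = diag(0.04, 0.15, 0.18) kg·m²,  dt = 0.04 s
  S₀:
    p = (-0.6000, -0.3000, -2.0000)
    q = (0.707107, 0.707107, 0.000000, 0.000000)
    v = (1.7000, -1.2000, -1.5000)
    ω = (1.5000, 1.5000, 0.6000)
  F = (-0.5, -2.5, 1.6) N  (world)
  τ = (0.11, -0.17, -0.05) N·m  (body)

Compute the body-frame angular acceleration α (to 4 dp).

gyro term ω×Iω = (0.0270, -0.1260, 0.2475)
angular accel α = (2.0750, -0.2933, -1.6528)

α = (2.0750, -0.2933, -1.6528)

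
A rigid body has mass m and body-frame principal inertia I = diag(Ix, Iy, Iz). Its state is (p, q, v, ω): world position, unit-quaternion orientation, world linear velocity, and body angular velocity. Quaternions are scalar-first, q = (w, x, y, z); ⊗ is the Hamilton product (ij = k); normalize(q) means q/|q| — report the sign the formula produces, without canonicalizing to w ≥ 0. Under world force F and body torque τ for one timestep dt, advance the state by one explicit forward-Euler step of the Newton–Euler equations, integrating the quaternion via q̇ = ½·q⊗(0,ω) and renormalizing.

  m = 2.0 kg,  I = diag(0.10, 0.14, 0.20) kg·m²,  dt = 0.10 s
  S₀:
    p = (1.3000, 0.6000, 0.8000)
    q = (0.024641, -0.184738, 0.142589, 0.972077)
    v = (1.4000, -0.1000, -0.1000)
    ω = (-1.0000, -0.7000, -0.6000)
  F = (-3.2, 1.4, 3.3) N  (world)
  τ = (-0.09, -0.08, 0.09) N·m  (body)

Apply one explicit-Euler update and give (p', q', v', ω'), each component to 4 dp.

p' = (1.4400, 0.5900, 0.7900)
q' = (0.0494, -0.1559, 0.0874, 0.9827)
v' = (1.2400, -0.0300, 0.0650)
ω' = (-1.1152, -0.7143, -0.5690)

p + v·dt = (1.4400, 0.5900, 0.7900)
v' = v + a·dt = (1.2400, -0.0300, 0.0650)
precession coupling ω×(Iω) = (0.0252, -0.0600, 0.0280)
α = I⁻¹(τ − ω×Iω) = (-1.1520, -0.1429, 0.3100)
new body rate ω' = (-1.1152, -0.7143, -0.5690)
q⊗(0,ω) = (0.4983205, 0.5702595, -1.1001685, 0.2571210)
q + ½dt·q⊗(0,ω), renormalized = (0.0494, -0.1559, 0.0874, 0.9827)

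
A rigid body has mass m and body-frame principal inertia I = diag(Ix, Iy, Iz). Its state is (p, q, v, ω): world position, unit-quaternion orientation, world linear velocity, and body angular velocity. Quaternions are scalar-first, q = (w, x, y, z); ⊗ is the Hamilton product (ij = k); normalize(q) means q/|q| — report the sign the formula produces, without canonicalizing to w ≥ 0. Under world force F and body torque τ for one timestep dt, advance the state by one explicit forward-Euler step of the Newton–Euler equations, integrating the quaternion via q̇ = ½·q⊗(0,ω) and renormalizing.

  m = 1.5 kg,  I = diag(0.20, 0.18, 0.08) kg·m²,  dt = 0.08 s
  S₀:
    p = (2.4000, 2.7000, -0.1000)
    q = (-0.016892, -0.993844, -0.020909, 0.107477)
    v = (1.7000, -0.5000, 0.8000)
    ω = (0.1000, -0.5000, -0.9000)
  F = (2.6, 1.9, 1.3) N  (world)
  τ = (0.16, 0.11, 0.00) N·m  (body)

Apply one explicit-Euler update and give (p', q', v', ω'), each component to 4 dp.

p' = (2.5360, 2.6600, -0.0360)
q' = (-0.0095, -0.9902, -0.0559, 0.1279)
v' = (1.8387, -0.3987, 0.8693)
ω' = (0.1820, -0.4463, -0.9010)

gyro term ω×Iω = (-0.0450, -0.0108, 0.0010)
angular accel α = (1.0250, 0.6711, -0.0125)
ω' = ω + α·dt = (0.1820, -0.4463, -0.9010)
q⊗(0,ω) = (0.1856592, 0.0708674, -0.8752659, 0.5142157)
q' = normalize(q + ½dt·q⊗(0,ω)) = (-0.0095, -0.9902, -0.0559, 0.1279)
p + v·dt = (2.5360, 2.6600, -0.0360)
v + (F/m)dt = (1.8387, -0.3987, 0.8693)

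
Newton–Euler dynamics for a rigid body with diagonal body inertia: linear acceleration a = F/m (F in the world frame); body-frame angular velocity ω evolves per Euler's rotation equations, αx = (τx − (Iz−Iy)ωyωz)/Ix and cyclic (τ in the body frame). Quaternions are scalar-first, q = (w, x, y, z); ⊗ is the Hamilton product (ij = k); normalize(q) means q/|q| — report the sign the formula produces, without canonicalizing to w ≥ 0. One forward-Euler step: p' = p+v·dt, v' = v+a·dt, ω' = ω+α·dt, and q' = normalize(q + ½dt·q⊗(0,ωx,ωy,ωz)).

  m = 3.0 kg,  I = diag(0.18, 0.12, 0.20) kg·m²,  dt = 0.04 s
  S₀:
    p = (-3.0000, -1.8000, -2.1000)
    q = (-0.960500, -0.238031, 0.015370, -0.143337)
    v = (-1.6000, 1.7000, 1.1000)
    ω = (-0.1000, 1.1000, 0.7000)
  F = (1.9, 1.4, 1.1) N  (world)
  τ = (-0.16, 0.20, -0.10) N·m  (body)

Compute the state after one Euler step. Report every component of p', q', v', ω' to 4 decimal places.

linear accel F/m = (0.6333, 0.4667, 0.3667)
new position p' = (-3.0640, -1.7320, -2.0560)
v + (F/m)dt = (-1.5747, 1.7187, 1.1147)
angular accel α = (-1.2311, 1.6550, -0.5330)
ω' = ω + α·dt = (-0.1492, 1.1662, 0.6787)
Hamilton product q⊗(0,ω) = (0.0596258, 0.2644797, -0.8755946, -0.9326471)
updated quaternion q' = (-0.9590, -0.2327, -0.0021, -0.1619)

p' = (-3.0640, -1.7320, -2.0560)
q' = (-0.9590, -0.2327, -0.0021, -0.1619)
v' = (-1.5747, 1.7187, 1.1147)
ω' = (-0.1492, 1.1662, 0.6787)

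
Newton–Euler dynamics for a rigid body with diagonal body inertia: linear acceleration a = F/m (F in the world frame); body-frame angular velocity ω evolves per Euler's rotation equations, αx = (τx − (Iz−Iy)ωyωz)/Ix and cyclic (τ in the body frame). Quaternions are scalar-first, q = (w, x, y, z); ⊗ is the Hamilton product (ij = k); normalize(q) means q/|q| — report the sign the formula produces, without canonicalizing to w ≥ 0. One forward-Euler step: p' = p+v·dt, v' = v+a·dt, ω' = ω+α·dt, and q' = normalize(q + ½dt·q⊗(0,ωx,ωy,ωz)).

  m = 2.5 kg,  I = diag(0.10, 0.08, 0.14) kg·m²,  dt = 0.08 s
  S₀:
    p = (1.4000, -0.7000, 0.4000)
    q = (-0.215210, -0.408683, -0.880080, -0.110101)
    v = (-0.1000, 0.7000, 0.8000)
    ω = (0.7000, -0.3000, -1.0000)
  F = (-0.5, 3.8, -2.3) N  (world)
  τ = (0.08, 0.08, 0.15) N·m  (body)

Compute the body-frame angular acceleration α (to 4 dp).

precession coupling ω×(Iω) = (0.0180, 0.0280, 0.0042)
angular accel α = (0.6200, 0.6500, 1.0414)

α = (0.6200, 0.6500, 1.0414)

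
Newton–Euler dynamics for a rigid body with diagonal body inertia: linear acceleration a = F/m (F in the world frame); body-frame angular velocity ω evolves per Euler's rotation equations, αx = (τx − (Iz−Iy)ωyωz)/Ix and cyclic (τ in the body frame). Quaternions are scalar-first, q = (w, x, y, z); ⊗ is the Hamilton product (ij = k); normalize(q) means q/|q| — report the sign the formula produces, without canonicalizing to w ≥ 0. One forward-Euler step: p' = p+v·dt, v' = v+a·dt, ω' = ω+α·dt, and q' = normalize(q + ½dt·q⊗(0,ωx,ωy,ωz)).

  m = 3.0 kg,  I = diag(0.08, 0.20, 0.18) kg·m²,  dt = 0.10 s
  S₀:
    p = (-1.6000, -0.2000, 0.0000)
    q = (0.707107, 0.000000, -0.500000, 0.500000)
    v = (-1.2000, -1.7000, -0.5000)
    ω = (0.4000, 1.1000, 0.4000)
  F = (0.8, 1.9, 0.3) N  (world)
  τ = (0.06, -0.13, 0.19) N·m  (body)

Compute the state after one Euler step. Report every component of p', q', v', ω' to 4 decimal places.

p' = (-1.7200, -0.3700, -0.0500)
q' = (0.7232, -0.0233, -0.4502, 0.5231)
v' = (-1.1733, -1.6367, -0.4900)
ω' = (0.4860, 1.0430, 0.4762)

gyro term ω×Iω = (-0.0088, -0.0160, 0.0528)
(τ − ω×Iω)/I = (0.8600, -0.5700, 0.7622)
ω + α·dt = (0.4860, 1.0430, 0.4762)
2q̇ = q⊗(0,ω) = (0.3500000, -0.4671572, 0.9778177, 0.4828428)
updated quaternion q' = (0.7232, -0.0233, -0.4502, 0.5231)
new position p' = (-1.7200, -0.3700, -0.0500)
new velocity v' = (-1.1733, -1.6367, -0.4900)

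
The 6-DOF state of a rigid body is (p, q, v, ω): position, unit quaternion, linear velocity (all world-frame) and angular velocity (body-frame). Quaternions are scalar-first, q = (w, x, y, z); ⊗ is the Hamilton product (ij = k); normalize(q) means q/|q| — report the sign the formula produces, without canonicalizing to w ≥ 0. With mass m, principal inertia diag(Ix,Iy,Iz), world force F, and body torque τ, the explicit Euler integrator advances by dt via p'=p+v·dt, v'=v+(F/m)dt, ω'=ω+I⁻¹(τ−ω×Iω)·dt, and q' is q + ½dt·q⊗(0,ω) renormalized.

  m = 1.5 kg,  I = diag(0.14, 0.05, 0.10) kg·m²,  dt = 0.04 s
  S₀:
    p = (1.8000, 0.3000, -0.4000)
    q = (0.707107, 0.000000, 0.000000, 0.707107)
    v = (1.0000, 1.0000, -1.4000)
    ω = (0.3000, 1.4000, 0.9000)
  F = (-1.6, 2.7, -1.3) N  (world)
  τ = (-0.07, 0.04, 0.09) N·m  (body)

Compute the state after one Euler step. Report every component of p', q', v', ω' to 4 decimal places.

p' = (1.8400, 0.3400, -0.4560)
q' = (0.6940, -0.0155, 0.0240, 0.7194)
v' = (0.9573, 1.0720, -1.4347)
ω' = (0.2620, 1.4234, 0.9511)

precession coupling ω×(Iω) = (0.0630, 0.0108, -0.0378)
(τ − ω×Iω)/I = (-0.9500, 0.5840, 1.2780)
new body rate ω' = (0.2620, 1.4234, 0.9511)
Hamilton product q⊗(0,ω) = (-0.6363963, -0.7778177, 1.2020819, 0.6363963)
q + ½dt·q⊗(0,ω), renormalized = (0.6940, -0.0155, 0.0240, 0.7194)
a = F/m = (-1.0667, 1.8000, -0.8667)
new position p' = (1.8400, 0.3400, -0.4560)
v + (F/m)dt = (0.9573, 1.0720, -1.4347)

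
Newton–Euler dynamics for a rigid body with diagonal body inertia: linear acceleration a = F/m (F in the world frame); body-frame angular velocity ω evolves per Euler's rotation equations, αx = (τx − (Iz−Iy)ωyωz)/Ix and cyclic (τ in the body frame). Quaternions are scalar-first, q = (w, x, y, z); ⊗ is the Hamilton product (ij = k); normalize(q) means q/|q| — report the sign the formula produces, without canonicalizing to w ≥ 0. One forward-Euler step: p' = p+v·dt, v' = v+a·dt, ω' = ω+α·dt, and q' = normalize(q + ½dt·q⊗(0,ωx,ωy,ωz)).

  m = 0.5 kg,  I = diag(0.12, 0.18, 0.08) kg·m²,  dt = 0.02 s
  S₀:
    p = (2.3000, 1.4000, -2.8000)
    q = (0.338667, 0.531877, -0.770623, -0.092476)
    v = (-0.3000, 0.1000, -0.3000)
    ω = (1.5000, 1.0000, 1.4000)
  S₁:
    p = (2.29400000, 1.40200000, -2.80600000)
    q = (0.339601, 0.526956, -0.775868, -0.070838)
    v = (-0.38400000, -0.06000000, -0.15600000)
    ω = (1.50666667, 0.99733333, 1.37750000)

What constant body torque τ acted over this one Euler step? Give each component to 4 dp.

τ = (-0.1000, 0.0600, 0.0000)

rate change Δω = (0.00666667, -0.00266667, -0.02250000)
I·α + gyro = (-0.1000, 0.0600, 0.0000)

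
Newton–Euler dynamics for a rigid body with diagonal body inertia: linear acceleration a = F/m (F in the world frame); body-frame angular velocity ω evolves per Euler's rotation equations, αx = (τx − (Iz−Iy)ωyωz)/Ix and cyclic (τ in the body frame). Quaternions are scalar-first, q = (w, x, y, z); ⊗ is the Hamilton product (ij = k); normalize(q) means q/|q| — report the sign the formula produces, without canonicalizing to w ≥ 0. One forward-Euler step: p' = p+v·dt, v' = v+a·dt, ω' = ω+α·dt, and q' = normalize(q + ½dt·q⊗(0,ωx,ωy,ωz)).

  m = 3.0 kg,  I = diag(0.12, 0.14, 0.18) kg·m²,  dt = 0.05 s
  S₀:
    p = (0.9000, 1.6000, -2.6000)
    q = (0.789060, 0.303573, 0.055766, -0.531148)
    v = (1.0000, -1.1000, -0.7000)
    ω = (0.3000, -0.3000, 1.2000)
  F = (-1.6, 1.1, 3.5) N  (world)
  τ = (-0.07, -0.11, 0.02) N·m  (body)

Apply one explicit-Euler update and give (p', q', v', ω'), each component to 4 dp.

angular accel α = (-0.4633, -0.6314, 0.1211)
ω' = ω + α·dt = (0.2768, -0.3316, 1.2061)
q⊗(0,ω) = (0.5630355, 0.1442928, -0.7603500, 0.8390703)
updated quaternion q' = (0.8027, 0.3070, 0.0367, -0.5099)
a = (-0.5333, 0.3667, 1.1667)
new position p' = (0.9500, 1.5450, -2.6350)
new velocity v' = (0.9733, -1.0817, -0.6417)

p' = (0.9500, 1.5450, -2.6350)
q' = (0.8027, 0.3070, 0.0367, -0.5099)
v' = (0.9733, -1.0817, -0.6417)
ω' = (0.2768, -0.3316, 1.2061)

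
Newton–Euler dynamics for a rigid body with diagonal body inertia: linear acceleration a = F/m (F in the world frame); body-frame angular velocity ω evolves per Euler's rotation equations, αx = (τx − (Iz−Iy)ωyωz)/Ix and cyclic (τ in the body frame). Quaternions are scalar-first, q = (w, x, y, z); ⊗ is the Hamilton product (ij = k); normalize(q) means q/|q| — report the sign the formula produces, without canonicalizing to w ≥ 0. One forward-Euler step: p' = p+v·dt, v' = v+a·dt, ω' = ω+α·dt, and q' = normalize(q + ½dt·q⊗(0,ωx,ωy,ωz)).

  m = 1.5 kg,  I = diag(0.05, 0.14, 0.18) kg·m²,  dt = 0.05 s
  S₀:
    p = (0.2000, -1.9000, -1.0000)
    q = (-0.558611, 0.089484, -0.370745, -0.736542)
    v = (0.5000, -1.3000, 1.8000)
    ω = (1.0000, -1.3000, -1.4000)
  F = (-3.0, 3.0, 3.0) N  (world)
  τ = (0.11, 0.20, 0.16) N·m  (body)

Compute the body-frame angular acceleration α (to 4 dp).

gyro term ω×Iω = (0.0728, 0.1820, -0.1170)
α = I⁻¹(τ − ω×Iω) = (0.7440, 0.1286, 1.5389)

α = (0.7440, 0.1286, 1.5389)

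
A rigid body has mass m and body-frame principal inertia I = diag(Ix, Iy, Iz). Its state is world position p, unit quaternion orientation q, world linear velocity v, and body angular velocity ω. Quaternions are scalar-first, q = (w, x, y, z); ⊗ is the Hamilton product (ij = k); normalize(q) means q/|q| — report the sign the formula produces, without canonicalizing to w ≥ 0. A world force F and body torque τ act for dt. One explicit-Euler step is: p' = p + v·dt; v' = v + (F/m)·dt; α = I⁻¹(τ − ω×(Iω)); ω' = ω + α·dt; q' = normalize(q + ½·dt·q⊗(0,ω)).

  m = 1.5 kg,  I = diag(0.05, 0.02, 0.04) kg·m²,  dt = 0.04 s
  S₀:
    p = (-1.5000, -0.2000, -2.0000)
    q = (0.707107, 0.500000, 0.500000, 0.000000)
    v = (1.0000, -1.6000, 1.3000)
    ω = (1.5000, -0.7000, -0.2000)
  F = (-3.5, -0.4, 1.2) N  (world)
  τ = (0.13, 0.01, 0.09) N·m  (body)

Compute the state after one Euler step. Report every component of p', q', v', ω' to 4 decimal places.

p' = (-1.4600, -0.2640, -1.9480)
q' = (0.6987, 0.5189, 0.4918, -0.0248)
v' = (0.9067, -1.6107, 1.3320)
ω' = (1.6018, -0.6740, -0.1415)

gyro term ω×Iω = (0.0028, -0.0030, 0.0315)
α = I⁻¹(τ − ω×Iω) = (2.5440, 0.6500, 1.4625)
new body rate ω' = (1.6018, -0.6740, -0.1415)
2q̇ = q⊗(0,ω) = (-0.4000000, 0.9606605, -0.3949749, -1.2414214)
updated quaternion q' = (0.6987, 0.5189, 0.4918, -0.0248)
new position p' = (-1.4600, -0.2640, -1.9480)
v' = v + a·dt = (0.9067, -1.6107, 1.3320)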